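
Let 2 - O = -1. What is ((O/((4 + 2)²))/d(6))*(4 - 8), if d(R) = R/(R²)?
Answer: -2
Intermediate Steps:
O = 3 (O = 2 - 1*(-1) = 2 + 1 = 3)
d(R) = 1/R (d(R) = R/R² = 1/R)
((O/((4 + 2)²))/d(6))*(4 - 8) = ((3/((4 + 2)²))/(1/6))*(4 - 8) = ((3/(6²))/(⅙))*(-4) = (6*(3/36))*(-4) = (6*(3*(1/36)))*(-4) = (6*(1/12))*(-4) = (½)*(-4) = -2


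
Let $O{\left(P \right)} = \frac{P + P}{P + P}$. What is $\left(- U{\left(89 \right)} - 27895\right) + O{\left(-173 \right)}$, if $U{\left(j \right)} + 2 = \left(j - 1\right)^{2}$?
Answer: $-35636$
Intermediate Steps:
$U{\left(j \right)} = -2 + \left(-1 + j\right)^{2}$ ($U{\left(j \right)} = -2 + \left(j - 1\right)^{2} = -2 + \left(-1 + j\right)^{2}$)
$O{\left(P \right)} = 1$ ($O{\left(P \right)} = \frac{2 P}{2 P} = 2 P \frac{1}{2 P} = 1$)
$\left(- U{\left(89 \right)} - 27895\right) + O{\left(-173 \right)} = \left(- (-2 + \left(-1 + 89\right)^{2}) - 27895\right) + 1 = \left(- (-2 + 88^{2}) - 27895\right) + 1 = \left(- (-2 + 7744) - 27895\right) + 1 = \left(\left(-1\right) 7742 - 27895\right) + 1 = \left(-7742 - 27895\right) + 1 = -35637 + 1 = -35636$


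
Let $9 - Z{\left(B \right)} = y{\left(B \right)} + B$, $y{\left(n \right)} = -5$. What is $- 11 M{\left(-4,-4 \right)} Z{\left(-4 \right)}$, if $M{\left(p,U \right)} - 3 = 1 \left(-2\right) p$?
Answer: $-2178$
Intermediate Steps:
$M{\left(p,U \right)} = 3 - 2 p$ ($M{\left(p,U \right)} = 3 + 1 \left(-2\right) p = 3 - 2 p$)
$Z{\left(B \right)} = 14 - B$ ($Z{\left(B \right)} = 9 - \left(-5 + B\right) = 14 - B$)
$- 11 M{\left(-4,-4 \right)} Z{\left(-4 \right)} = - 11 \left(3 - -8\right) \left(14 - -4\right) = - 11 \left(3 + 8\right) \left(14 + 4\right) = \left(-11\right) 11 \cdot 18 = \left(-121\right) 18 = -2178$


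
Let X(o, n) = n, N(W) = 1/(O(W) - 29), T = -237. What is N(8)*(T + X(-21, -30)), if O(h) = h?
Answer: 89/7 ≈ 12.714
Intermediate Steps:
N(W) = 1/(-29 + W) (N(W) = 1/(W - 29) = 1/(-29 + W))
N(8)*(T + X(-21, -30)) = (-237 - 30)/(-29 + 8) = -267/(-21) = -1/21*(-267) = 89/7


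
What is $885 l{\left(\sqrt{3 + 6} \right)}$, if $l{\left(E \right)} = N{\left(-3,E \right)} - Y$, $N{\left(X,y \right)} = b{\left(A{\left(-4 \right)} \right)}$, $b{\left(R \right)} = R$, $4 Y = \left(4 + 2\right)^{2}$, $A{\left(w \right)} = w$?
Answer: $-11505$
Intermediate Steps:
$Y = 9$ ($Y = \frac{\left(4 + 2\right)^{2}}{4} = \frac{6^{2}}{4} = \frac{1}{4} \cdot 36 = 9$)
$N{\left(X,y \right)} = -4$
$l{\left(E \right)} = -13$ ($l{\left(E \right)} = -4 - 9 = -13$)
$885 l{\left(\sqrt{3 + 6} \right)} = 885 \left(-13\right) = -11505$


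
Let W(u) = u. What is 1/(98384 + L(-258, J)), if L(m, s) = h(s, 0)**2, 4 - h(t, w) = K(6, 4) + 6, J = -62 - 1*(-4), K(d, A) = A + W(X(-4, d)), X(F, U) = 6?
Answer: 1/98528 ≈ 1.0149e-5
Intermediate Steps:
K(d, A) = 6 + A (K(d, A) = A + 6 = 6 + A)
J = -58 (J = -62 + 4 = -58)
h(t, w) = -12 (h(t, w) = 4 - ((6 + 4) + 6) = 4 - (10 + 6) = 4 - 1*16 = 4 - 16 = -12)
L(m, s) = 144 (L(m, s) = (-12)**2 = 144)
1/(98384 + L(-258, J)) = 1/(98384 + 144) = 1/98528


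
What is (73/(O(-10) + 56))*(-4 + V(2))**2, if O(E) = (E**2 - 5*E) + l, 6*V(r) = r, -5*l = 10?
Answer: 8833/1836 ≈ 4.8110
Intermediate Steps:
l = -2 (l = -1/5*10 = -2)
V(r) = r/6
O(E) = -2 + E**2 - 5*E (O(E) = (E**2 - 5*E) - 2 = -2 + E**2 - 5*E)
(73/(O(-10) + 56))*(-4 + V(2))**2 = (73/((-2 + (-10)**2 - 5*(-10)) + 56))*(-4 + (1/6)*2)**2 = (73/((-2 + 100 + 50) + 56))*(-4 + 1/3)**2 = (73/(148 + 56))*(-11/3)**2 = (73/204)*(121/9) = 8833/1836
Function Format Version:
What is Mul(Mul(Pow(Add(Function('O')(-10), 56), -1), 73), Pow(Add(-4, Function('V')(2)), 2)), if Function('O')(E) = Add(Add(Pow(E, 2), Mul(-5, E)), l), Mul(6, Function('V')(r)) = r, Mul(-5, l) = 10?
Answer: Rational(8833, 1836) ≈ 4.8110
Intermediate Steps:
l = -2 (l = Mul(Rational(-1, 5), 10) = -2)
Function('V')(r) = Mul(Rational(1, 6), r)
Function('O')(E) = Add(-2, Pow(E, 2), Mul(-5, E)) (Function('O')(E) = Add(Add(Pow(E, 2), Mul(-5, E)), -2) = Add(-2, Pow(E, 2), Mul(-5, E)))
Mul(Mul(Pow(Add(Function('O')(-10), 56), -1), 73), Pow(Add(-4, Function('V')(2)), 2)) = Mul(Mul(Pow(Add(Add(-2, Pow(-10, 2), Mul(-5, -10)), 56), -1), 73), Pow(Add(-4, Mul(Rational(1, 6), 2)), 2)) = Mul(Mul(Pow(Add(Add(-2, 100, 50), 56), -1), 73), Pow(Add(-4, Rational(1, 3)), 2)) = Mul(Mul(Pow(Add(148, 56), -1), 73), Pow(Rational(-11, 3), 2)) = Mul(Mul(Pow(204, -1), 73), Rational(121, 9)) = Mul(Mul(Rational(1, 204), 73), Rational(121, 9)) = Mul(Rational(73, 204), Rational(121, 9)) = Rational(8833, 1836)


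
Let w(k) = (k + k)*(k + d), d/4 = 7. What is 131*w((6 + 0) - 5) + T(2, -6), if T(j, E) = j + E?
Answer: 7594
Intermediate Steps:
d = 28 (d = 4*7 = 28)
T(j, E) = E + j
w(k) = 2*k*(28 + k) (w(k) = (k + k)*(k + 28) = (2*k)*(28 + k) = 2*k*(28 + k))
131*w((6 + 0) - 5) + T(2, -6) = 131*(2*((6 + 0) - 5)*(28 + ((6 + 0) - 5))) + (-6 + 2) = 131*(2*(6 - 5)*(28 + (6 - 5))) - 4 = 131*(2*1*(28 + 1)) - 4 = 131*(2*1*29) - 4 = 131*58 - 4 = 7598 - 4 = 7594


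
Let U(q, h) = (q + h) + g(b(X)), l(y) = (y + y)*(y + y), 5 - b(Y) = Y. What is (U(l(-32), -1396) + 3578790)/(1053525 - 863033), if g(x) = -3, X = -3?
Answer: 3581487/190492 ≈ 18.801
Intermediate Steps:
b(Y) = 5 - Y
l(y) = 4*y² (l(y) = (2*y)*(2*y) = 4*y²)
U(q, h) = -3 + h + q (U(q, h) = (q + h) - 3 = (h + q) - 3 = -3 + h + q)
(U(l(-32), -1396) + 3578790)/(1053525 - 863033) = ((-3 - 1396 + 4*(-32)²) + 3578790)/(1053525 - 863033) = ((-3 - 1396 + 4*1024) + 3578790)/190492 = ((-3 - 1396 + 4096) + 3578790)*(1/190492) = (2697 + 3578790)*(1/190492) = 3581487*(1/190492) = 3581487/190492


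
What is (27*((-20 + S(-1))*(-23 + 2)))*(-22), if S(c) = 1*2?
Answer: -224532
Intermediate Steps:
S(c) = 2
(27*((-20 + S(-1))*(-23 + 2)))*(-22) = (27*((-20 + 2)*(-23 + 2)))*(-22) = (27*(-18*(-21)))*(-22) = (27*378)*(-22) = 10206*(-22) = -224532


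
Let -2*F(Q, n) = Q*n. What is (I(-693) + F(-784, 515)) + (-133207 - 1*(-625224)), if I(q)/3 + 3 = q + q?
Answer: 689730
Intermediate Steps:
F(Q, n) = -Q*n/2
I(q) = -9 + 6*q (I(q) = -9 + 3*(q + q) = -9 + 3*(2*q) = -9 + 6*q)
(I(-693) + F(-784, 515)) + (-133207 - 1*(-625224)) = ((-9 + 6*(-693)) - 1/2*(-784)*515) + (-133207 - 1*(-625224)) = ((-9 - 4158) + 201880) + (-133207 + 625224) = (-4167 + 201880) + 492017 = 197713 + 492017 = 689730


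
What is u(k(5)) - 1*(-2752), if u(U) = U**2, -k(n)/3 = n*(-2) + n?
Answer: 2977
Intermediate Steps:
k(n) = 3*n (k(n) = -3*(n*(-2) + n) = -3*(-2*n + n) = -(-3)*n = 3*n)
u(k(5)) - 1*(-2752) = (3*5)**2 - 1*(-2752) = 15**2 + 2752 = 225 + 2752 = 2977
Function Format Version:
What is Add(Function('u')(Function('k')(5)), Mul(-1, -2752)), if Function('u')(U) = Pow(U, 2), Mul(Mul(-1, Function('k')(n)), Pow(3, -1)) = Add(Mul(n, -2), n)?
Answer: 2977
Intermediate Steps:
Function('k')(n) = Mul(3, n) (Function('k')(n) = Mul(-3, Add(Mul(n, -2), n)) = Mul(-3, Add(Mul(-2, n), n)) = Mul(-3, Mul(-1, n)) = Mul(3, n))
Add(Function('u')(Function('k')(5)), Mul(-1, -2752)) = Add(Pow(Mul(3, 5), 2), Mul(-1, -2752)) = Add(Pow(15, 2), 2752) = Add(225, 2752) = 2977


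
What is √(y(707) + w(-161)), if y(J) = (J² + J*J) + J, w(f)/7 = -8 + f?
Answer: √999222 ≈ 999.61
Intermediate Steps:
w(f) = -56 + 7*f (w(f) = 7*(-8 + f) = -56 + 7*f)
y(J) = J + 2*J² (y(J) = (J² + J²) + J = 2*J² + J = J + 2*J²)
√(y(707) + w(-161)) = √(707*(1 + 2*707) + (-56 + 7*(-161))) = √(707*(1 + 1414) + (-56 - 1127)) = √(707*1415 - 1183) = √(1000405 - 1183) = √999222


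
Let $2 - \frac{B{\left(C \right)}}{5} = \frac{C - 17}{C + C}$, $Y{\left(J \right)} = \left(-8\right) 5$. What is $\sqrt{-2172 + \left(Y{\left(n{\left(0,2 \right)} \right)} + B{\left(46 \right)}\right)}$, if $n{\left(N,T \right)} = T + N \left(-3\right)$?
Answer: $\frac{i \sqrt{4662767}}{46} \approx 46.942 i$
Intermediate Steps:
$n{\left(N,T \right)} = T - 3 N$
$Y{\left(J \right)} = -40$
$B{\left(C \right)} = 10 - \frac{5 \left(-17 + C\right)}{2 C}$ ($B{\left(C \right)} = 10 - 5 \frac{C - 17}{C + C} = 10 - 5 \frac{-17 + C}{2 C} = 10 - \frac{5 \left(-17 + C\right)}{2 C}$)
$\sqrt{-2172 + \left(Y{\left(n{\left(0,2 \right)} \right)} + B{\left(46 \right)}\right)} = \sqrt{-2172 - \left(40 - \frac{5 \left(17 + 3 \cdot 46\right)}{2 \cdot 46}\right)} = \sqrt{-2172 - \left(40 - \frac{5 \left(17 + 138\right)}{92}\right)} = \sqrt{-2172 - \left(40 - \frac{775}{92}\right)} = \sqrt{-2172 + \left(-40 + \frac{775}{92}\right)} = \sqrt{-2172 - \frac{2905}{92}} = \sqrt{- \frac{202729}{92}} = \frac{i \sqrt{4662767}}{46}$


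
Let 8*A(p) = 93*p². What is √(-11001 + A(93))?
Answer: √1432698/4 ≈ 299.24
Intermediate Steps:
A(p) = 93*p²/8 (A(p) = (93*p²)/8 = 93*p²/8)
√(-11001 + A(93)) = √(-11001 + (93/8)*93²) = √(-11001 + (93/8)*8649) = √(-11001 + 804357/8) = √(716349/8) = √1432698/4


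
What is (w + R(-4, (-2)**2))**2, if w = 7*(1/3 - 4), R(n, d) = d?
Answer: 4225/9 ≈ 469.44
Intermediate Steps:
w = -77/3 (w = 7*(1*(1/3) - 4) = 7*(1/3 - 4) = 7*(-11/3) = -77/3 ≈ -25.667)
(w + R(-4, (-2)**2))**2 = (-77/3 + (-2)**2)**2 = (-77/3 + 4)**2 = (-65/3)**2 = 4225/9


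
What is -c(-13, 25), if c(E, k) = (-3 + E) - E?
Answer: 3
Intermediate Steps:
c(E, k) = -3
-c(-13, 25) = -1*(-3) = 3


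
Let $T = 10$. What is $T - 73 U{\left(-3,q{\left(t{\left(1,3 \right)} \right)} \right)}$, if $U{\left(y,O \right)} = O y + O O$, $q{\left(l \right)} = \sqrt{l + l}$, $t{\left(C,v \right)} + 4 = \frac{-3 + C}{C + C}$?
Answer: $740 + 219 i \sqrt{10} \approx 740.0 + 692.54 i$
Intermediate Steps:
$t{\left(C,v \right)} = -4 + \frac{-3 + C}{2 C}$ ($t{\left(C,v \right)} = -4 + \frac{-3 + C}{C + C} = -4 + \frac{-3 + C}{2 C}$)
$q{\left(l \right)} = \sqrt{2} \sqrt{l}$ ($q{\left(l \right)} = \sqrt{2 l} = \sqrt{2} \sqrt{l}$)
$U{\left(y,O \right)} = O^{2} + O y$ ($U{\left(y,O \right)} = O y + O^{2} = O^{2} + O y$)
$T - 73 U{\left(-3,q{\left(t{\left(1,3 \right)} \right)} \right)} = 10 - 73 \sqrt{2} \sqrt{\frac{-3 - 7}{2 \cdot 1}} \left(\sqrt{2} \sqrt{\frac{-3 - 7}{2 \cdot 1}} - 3\right) = 10 - 73 \sqrt{2} \sqrt{\frac{1}{2} \cdot 1 \left(-3 - 7\right)} \left(\sqrt{2} \sqrt{\frac{1}{2} \cdot 1 \left(-3 - 7\right)} - 3\right) = 10 - 73 \sqrt{2} \sqrt{\frac{1}{2} \cdot 1 \left(-10\right)} \left(\sqrt{2} \sqrt{\frac{1}{2} \cdot 1 \left(-10\right)} - 3\right) = 10 - 73 \sqrt{2} \sqrt{-5} \left(\sqrt{2} \sqrt{-5} - 3\right) = 10 - 73 \sqrt{2} i \sqrt{5} \left(\sqrt{2} i \sqrt{5} - 3\right) = 10 - 73 i \sqrt{10} \left(i \sqrt{10} - 3\right) = 10 - 73 i \sqrt{10} \left(-3 + i \sqrt{10}\right)$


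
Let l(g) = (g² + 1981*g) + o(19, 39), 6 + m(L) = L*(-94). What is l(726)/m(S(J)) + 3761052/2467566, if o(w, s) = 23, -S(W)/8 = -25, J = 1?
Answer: -796464908953/7734174366 ≈ -102.98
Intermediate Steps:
S(W) = 200 (S(W) = -8*(-25) = 200)
m(L) = -6 - 94*L (m(L) = -6 + L*(-94) = -6 - 94*L)
l(g) = 23 + g² + 1981*g (l(g) = (g² + 1981*g) + 23 = 23 + g² + 1981*g)
l(726)/m(S(J)) + 3761052/2467566 = (23 + 726² + 1981*726)/(-6 - 94*200) + 3761052/2467566 = (23 + 527076 + 1438206)/(-6 - 18800) + 3761052*(1/2467566) = 1965305/(-18806) + 626842/411261 = 1965305*(-1/18806) + 626842/411261 = -1965305/18806 + 626842/411261 = -796464908953/7734174366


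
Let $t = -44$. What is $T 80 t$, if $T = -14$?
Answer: $49280$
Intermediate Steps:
$T 80 t = \left(-14\right) 80 \left(-44\right) = \left(-1120\right) \left(-44\right) = 49280$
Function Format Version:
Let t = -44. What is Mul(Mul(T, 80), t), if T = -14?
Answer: 49280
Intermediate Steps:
Mul(Mul(T, 80), t) = Mul(Mul(-14, 80), -44) = Mul(-1120, -44) = 49280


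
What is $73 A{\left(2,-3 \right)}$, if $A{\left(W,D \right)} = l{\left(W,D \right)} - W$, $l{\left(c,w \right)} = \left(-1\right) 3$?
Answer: $-365$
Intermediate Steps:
$l{\left(c,w \right)} = -3$
$A{\left(W,D \right)} = -3 - W$
$73 A{\left(2,-3 \right)} = 73 \left(-3 - 2\right) = 73 \left(-5\right) = -365$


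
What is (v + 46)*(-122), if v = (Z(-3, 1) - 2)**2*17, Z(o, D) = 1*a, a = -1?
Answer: -24278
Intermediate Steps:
Z(o, D) = -1 (Z(o, D) = 1*(-1) = -1)
v = 153 (v = (-1 - 2)**2*17 = (-3)**2*17 = 9*17 = 153)
(v + 46)*(-122) = (153 + 46)*(-122) = 199*(-122) = -24278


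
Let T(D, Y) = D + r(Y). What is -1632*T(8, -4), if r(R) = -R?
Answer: -19584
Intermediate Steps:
T(D, Y) = D - Y
-1632*T(8, -4) = -1632*(8 - 1*(-4)) = -1632*(8 + 4) = -1632*12 = -19584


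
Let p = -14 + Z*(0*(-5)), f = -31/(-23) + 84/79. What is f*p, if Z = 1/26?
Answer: -61334/1817 ≈ -33.756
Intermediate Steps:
Z = 1/26 ≈ 0.038462
f = 4381/1817 (f = -31*(-1/23) + 84*(1/79) = 31/23 + 84/79 = 4381/1817 ≈ 2.4111)
p = -14 (p = -14 + (0*(-5))/26 = -14 + (1/26)*0 = -14 + 0 = -14)
f*p = (4381/1817)*(-14) = -61334/1817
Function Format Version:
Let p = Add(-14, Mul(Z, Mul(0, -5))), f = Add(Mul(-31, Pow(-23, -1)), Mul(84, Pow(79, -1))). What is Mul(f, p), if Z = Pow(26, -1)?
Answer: Rational(-61334, 1817) ≈ -33.756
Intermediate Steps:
Z = Rational(1, 26) ≈ 0.038462
f = Rational(4381, 1817) (f = Add(Mul(-31, Rational(-1, 23)), Mul(84, Rational(1, 79))) = Add(Rational(31, 23), Rational(84, 79)) = Rational(4381, 1817) ≈ 2.4111)
p = -14 (p = Add(-14, Mul(Rational(1, 26), Mul(0, -5))) = Add(-14, Mul(Rational(1, 26), 0)) = Add(-14, 0) = -14)
Mul(f, p) = Mul(Rational(4381, 1817), -14) = Rational(-61334, 1817)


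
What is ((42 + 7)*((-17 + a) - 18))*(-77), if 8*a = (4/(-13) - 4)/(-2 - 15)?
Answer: 29157744/221 ≈ 1.3194e+5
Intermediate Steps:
a = 7/221 (a = ((4/(-13) - 4)/(-2 - 15))/8 = ((4*(-1/13) - 4)/(-17))/8 = ((-4/13 - 4)*(-1/17))/8 = (-56/13*(-1/17))/8 = (⅛)*(56/221) = 7/221 ≈ 0.031674)
((42 + 7)*((-17 + a) - 18))*(-77) = ((42 + 7)*((-17 + 7/221) - 18))*(-77) = (49*(-3750/221 - 18))*(-77) = (49*(-7728/221))*(-77) = -378672/221*(-77) = 29157744/221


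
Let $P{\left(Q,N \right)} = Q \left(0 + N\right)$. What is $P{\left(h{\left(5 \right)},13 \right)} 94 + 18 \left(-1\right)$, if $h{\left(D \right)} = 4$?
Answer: $4870$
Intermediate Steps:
$P{\left(Q,N \right)} = N Q$ ($P{\left(Q,N \right)} = Q N = N Q$)
$P{\left(h{\left(5 \right)},13 \right)} 94 + 18 \left(-1\right) = 13 \cdot 4 \cdot 94 + 18 \left(-1\right) = 52 \cdot 94 - 18 = 4888 - 18 = 4870$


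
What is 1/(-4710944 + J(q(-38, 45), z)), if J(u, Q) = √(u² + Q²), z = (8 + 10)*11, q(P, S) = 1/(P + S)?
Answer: -230836256/1087456673264667 - 7*√1920997/1087456673264667 ≈ -2.1228e-7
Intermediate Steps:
z = 198 (z = 18*11 = 198)
J(u, Q) = √(Q² + u²)
1/(-4710944 + J(q(-38, 45), z)) = 1/(-4710944 + √(198² + (1/(-38 + 45))²)) = 1/(-4710944 + √(39204 + (1/7)²)) = 1/(-4710944 + √(39204 + (⅐)²)) = 1/(-4710944 + √(39204 + 1/49)) = 1/(-4710944 + √(1920997/49)) = 1/(-4710944 + √1920997/7)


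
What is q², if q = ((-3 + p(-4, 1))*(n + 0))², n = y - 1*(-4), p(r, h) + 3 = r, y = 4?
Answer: 40960000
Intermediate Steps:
p(r, h) = -3 + r
n = 8 (n = 4 - 1*(-4) = 4 + 4 = 8)
q = 6400 (q = ((-3 + (-3 - 4))*(8 + 0))² = ((-3 - 7)*8)² = (-10*8)² = (-80)² = 6400)
q² = 6400² = 40960000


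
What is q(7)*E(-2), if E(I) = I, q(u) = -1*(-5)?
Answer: -10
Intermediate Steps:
q(u) = 5
q(7)*E(-2) = 5*(-2) = -10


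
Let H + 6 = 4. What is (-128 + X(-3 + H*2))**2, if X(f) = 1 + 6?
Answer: 14641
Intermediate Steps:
H = -2 (H = -6 + 4 = -2)
X(f) = 7
(-128 + X(-3 + H*2))**2 = (-128 + 7)**2 = (-121)**2 = 14641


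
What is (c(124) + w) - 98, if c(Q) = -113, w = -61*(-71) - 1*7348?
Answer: -3228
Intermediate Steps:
w = -3017 (w = 4331 - 7348 = -3017)
(c(124) + w) - 98 = (-113 - 3017) - 98 = -3130 - 98 = -3228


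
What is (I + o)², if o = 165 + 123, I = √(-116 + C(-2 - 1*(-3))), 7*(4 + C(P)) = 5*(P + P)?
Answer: (2016 + I*√5810)²/49 ≈ 82825.0 + 6272.1*I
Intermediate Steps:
C(P) = -4 + 10*P/7 (C(P) = -4 + (5*(P + P))/7 = -4 + (5*(2*P))/7 = -4 + (10*P)/7 = -4 + 10*P/7)
I = I*√5810/7 (I = √(-116 + (-4 + 10*(-2 - 1*(-3))/7)) = √(-116 + (-4 + 10*(-2 + 3)/7)) = √(-116 + (-4 + (10/7)*1)) = √(-116 + (-4 + 10/7)) = √(-116 - 18/7) = √(-830/7) = I*√5810/7 ≈ 10.889*I)
o = 288
(I + o)² = (I*√5810/7 + 288)² = (288 + I*√5810/7)²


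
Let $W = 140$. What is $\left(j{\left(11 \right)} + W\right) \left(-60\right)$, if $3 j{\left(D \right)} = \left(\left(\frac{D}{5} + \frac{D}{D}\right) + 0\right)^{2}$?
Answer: $- \frac{43024}{5} \approx -8604.8$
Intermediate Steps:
$j{\left(D \right)} = \frac{\left(1 + \frac{D}{5}\right)^{2}}{3}$ ($j{\left(D \right)} = \frac{\left(\left(\frac{D}{5} + \frac{D}{D}\right) + 0\right)^{2}}{3} = \frac{\left(\left(D \frac{1}{5} + 1\right) + 0\right)^{2}}{3} = \frac{\left(\left(\frac{D}{5} + 1\right) + 0\right)^{2}}{3} = \frac{\left(\left(1 + \frac{D}{5}\right) + 0\right)^{2}}{3} = \frac{\left(1 + \frac{D}{5}\right)^{2}}{3}$)
$\left(j{\left(11 \right)} + W\right) \left(-60\right) = \left(\frac{\left(5 + 11\right)^{2}}{75} + 140\right) \left(-60\right) = \left(\frac{16^{2}}{75} + 140\right) \left(-60\right) = \left(\frac{1}{75} \cdot 256 + 140\right) \left(-60\right) = \left(\frac{256}{75} + 140\right) \left(-60\right) = \frac{10756}{75} \left(-60\right) = - \frac{43024}{5}$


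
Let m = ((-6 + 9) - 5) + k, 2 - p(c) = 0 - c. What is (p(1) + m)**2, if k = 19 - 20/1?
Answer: 0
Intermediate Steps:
p(c) = 2 + c (p(c) = 2 - (0 - c) = 2 - (-1)*c = 2 + c)
k = -1 (k = 19 - 20*1 = 19 - 20 = -1)
m = -3 (m = ((-6 + 9) - 5) - 1 = (3 - 5) - 1 = -2 - 1 = -3)
(p(1) + m)**2 = ((2 + 1) - 3)**2 = (3 - 3)**2 = 0**2 = 0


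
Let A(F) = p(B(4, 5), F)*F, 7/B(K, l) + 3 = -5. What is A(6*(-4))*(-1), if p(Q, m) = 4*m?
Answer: -2304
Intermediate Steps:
B(K, l) = -7/8 (B(K, l) = 7/(-3 - 5) = 7/(-8) = 7*(-⅛) = -7/8)
A(F) = 4*F² (A(F) = (4*F)*F = 4*F²)
A(6*(-4))*(-1) = (4*(6*(-4))²)*(-1) = (4*(-24)²)*(-1) = (4*576)*(-1) = 2304*(-1) = -2304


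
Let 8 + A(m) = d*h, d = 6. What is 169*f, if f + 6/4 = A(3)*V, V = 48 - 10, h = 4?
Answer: 204997/2 ≈ 1.0250e+5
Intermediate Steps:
V = 38
A(m) = 16 (A(m) = -8 + 6*4 = -8 + 24 = 16)
f = 1213/2 (f = -3/2 + 16*38 = -3/2 + 608 = 1213/2 ≈ 606.50)
169*f = 169*(1213/2) = 204997/2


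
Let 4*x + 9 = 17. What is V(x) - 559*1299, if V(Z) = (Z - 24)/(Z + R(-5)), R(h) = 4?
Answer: -2178434/3 ≈ -7.2615e+5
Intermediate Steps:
x = 2 (x = -9/4 + (¼)*17 = -9/4 + 17/4 = 2)
V(Z) = (-24 + Z)/(4 + Z) (V(Z) = (Z - 24)/(Z + 4) = (-24 + Z)/(4 + Z))
V(x) - 559*1299 = (-24 + 2)/(4 + 2) - 559*1299 = -22/6 - 726141 = (⅙)*(-22) - 726141 = -11/3 - 726141 = -2178434/3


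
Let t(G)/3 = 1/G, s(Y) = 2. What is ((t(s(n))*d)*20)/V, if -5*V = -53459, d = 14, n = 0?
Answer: 300/7637 ≈ 0.039282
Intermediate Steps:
t(G) = 3/G (t(G) = 3*(1/G) = 3/G)
V = 53459/5 (V = -1/5*(-53459) = 53459/5 ≈ 10692.)
((t(s(n))*d)*20)/V = (((3/2)*14)*20)/(53459/5) = (((3*(1/2))*14)*20)*(5/53459) = (((3/2)*14)*20)*(5/53459) = (21*20)*(5/53459) = 420*(5/53459) = 300/7637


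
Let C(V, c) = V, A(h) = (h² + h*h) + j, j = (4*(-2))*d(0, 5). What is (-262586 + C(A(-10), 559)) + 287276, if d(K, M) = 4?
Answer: 24858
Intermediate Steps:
j = -32 (j = (4*(-2))*4 = -8*4 = -32)
A(h) = -32 + 2*h² (A(h) = (h² + h*h) - 32 = (h² + h²) - 32 = 2*h² - 32 = -32 + 2*h²)
(-262586 + C(A(-10), 559)) + 287276 = (-262586 + (-32 + 2*(-10)²)) + 287276 = (-262586 + (-32 + 2*100)) + 287276 = (-262586 + (-32 + 200)) + 287276 = (-262586 + 168) + 287276 = -262418 + 287276 = 24858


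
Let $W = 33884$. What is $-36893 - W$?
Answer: $-70777$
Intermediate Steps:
$-36893 - W = -36893 - 33884 = -70777$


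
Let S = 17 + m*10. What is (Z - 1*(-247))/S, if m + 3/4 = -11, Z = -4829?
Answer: 9164/201 ≈ 45.592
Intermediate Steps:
m = -47/4 (m = -3/4 - 11 = -47/4 ≈ -11.750)
S = -201/2 (S = 17 - 47/4*10 = 17 - 235/2 = -201/2 ≈ -100.50)
(Z - 1*(-247))/S = (-4829 - 1*(-247))/(-201/2) = (-4829 + 247)*(-2/201) = -4582*(-2/201) = 9164/201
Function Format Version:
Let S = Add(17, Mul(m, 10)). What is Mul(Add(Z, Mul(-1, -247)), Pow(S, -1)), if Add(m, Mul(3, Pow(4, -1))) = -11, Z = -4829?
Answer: Rational(9164, 201) ≈ 45.592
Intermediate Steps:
m = Rational(-47, 4) (m = Add(Rational(-3, 4), -11) = Rational(-47, 4) ≈ -11.750)
S = Rational(-201, 2) (S = Add(17, Mul(Rational(-47, 4), 10)) = Add(17, Rational(-235, 2)) = Rational(-201, 2) ≈ -100.50)
Mul(Add(Z, Mul(-1, -247)), Pow(S, -1)) = Mul(Add(-4829, Mul(-1, -247)), Pow(Rational(-201, 2), -1)) = Mul(Add(-4829, 247), Rational(-2, 201)) = Mul(-4582, Rational(-2, 201)) = Rational(9164, 201)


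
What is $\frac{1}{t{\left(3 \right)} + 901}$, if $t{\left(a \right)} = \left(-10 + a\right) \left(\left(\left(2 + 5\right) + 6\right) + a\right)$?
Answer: $\frac{1}{789} \approx 0.0012674$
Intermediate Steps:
$t{\left(a \right)} = \left(-10 + a\right) \left(13 + a\right)$ ($t{\left(a \right)} = \left(-10 + a\right) \left(\left(7 + 6\right) + a\right) = \left(-10 + a\right) \left(13 + a\right)$)
$\frac{1}{t{\left(3 \right)} + 901} = \frac{1}{\left(-130 + 3^{2} + 3 \cdot 3\right) + 901} = \frac{1}{\left(-130 + 9 + 9\right) + 901} = \frac{1}{-112 + 901} = \frac{1}{789}$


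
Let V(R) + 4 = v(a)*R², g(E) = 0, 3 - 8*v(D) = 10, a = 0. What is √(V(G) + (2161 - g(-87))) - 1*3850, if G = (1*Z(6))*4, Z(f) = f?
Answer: -3850 + √1653 ≈ -3809.3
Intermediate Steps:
v(D) = -7/8 (v(D) = 3/8 - ⅛*10 = 3/8 - 5/4 = -7/8)
G = 24 (G = (1*6)*4 = 6*4 = 24)
V(R) = -4 - 7*R²/8
√(V(G) + (2161 - g(-87))) - 1*3850 = √((-4 - 7/8*24²) + (2161 - 1*0)) - 1*3850 = √((-4 - 7/8*576) + (2161 + 0)) - 3850 = √((-4 - 504) + 2161) - 3850 = √(-508 + 2161) - 3850 = √1653 - 3850 = -3850 + √1653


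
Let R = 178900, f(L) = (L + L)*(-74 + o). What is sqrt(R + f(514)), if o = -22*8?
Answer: 10*I*sqrt(781) ≈ 279.46*I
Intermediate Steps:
o = -176
f(L) = -500*L (f(L) = (L + L)*(-74 - 176) = (2*L)*(-250) = -500*L)
sqrt(R + f(514)) = sqrt(178900 - 500*514) = sqrt(178900 - 257000) = sqrt(-78100) = 10*I*sqrt(781)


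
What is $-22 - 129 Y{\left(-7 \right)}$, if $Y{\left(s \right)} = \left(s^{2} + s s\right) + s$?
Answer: $-11761$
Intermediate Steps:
$Y{\left(s \right)} = s + 2 s^{2}$ ($Y{\left(s \right)} = \left(s^{2} + s^{2}\right) + s = 2 s^{2} + s = s + 2 s^{2}$)
$-22 - 129 Y{\left(-7 \right)} = -22 - 129 \left(- 7 \left(1 + 2 \left(-7\right)\right)\right) = -22 - 129 \left(- 7 \left(1 - 14\right)\right) = -22 - 129 \left(\left(-7\right) \left(-13\right)\right) = -22 - 11739 = -11761$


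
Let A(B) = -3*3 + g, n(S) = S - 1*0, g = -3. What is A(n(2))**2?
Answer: 144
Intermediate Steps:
n(S) = S (n(S) = S + 0 = S)
A(B) = -12 (A(B) = -3*3 - 3 = -9 - 3 = -12)
A(n(2))**2 = (-12)**2 = 144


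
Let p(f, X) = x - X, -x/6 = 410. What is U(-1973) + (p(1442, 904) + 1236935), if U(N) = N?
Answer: 1231598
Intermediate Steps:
x = -2460 (x = -6*410 = -2460)
p(f, X) = -2460 - X
U(-1973) + (p(1442, 904) + 1236935) = -1973 + ((-2460 - 1*904) + 1236935) = -1973 + ((-2460 - 904) + 1236935) = -1973 + (-3364 + 1236935) = -1973 + 1233571 = 1231598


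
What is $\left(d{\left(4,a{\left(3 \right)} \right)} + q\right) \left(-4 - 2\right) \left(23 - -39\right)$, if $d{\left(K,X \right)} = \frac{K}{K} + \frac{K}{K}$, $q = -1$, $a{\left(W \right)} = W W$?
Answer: $-372$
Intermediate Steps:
$a{\left(W \right)} = W^{2}$
$d{\left(K,X \right)} = 2$ ($d{\left(K,X \right)} = 1 + 1 = 2$)
$\left(d{\left(4,a{\left(3 \right)} \right)} + q\right) \left(-4 - 2\right) \left(23 - -39\right) = \left(2 - 1\right) \left(-4 - 2\right) \left(23 - -39\right) = 1 \left(-6\right) \left(23 + 39\right) = \left(-6\right) 62 = -372$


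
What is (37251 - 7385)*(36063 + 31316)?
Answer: 2012341214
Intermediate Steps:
(37251 - 7385)*(36063 + 31316) = 29866*67379 = 2012341214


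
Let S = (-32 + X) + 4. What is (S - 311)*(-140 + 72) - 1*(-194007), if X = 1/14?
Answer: 1519379/7 ≈ 2.1705e+5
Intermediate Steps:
X = 1/14 ≈ 0.071429
S = -391/14 (S = (-32 + 1/14) + 4 = -447/14 + 4 = -391/14 ≈ -27.929)
(S - 311)*(-140 + 72) - 1*(-194007) = (-391/14 - 311)*(-140 + 72) - 1*(-194007) = -4745/14*(-68) + 194007 = 161330/7 + 194007 = 1519379/7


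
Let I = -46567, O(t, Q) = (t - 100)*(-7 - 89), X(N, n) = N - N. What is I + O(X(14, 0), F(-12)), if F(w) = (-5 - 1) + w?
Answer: -36967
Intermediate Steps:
X(N, n) = 0
F(w) = -6 + w
O(t, Q) = 9600 - 96*t (O(t, Q) = (-100 + t)*(-96) = 9600 - 96*t)
I + O(X(14, 0), F(-12)) = -46567 + (9600 - 96*0) = -46567 + (9600 + 0) = -46567 + 9600 = -36967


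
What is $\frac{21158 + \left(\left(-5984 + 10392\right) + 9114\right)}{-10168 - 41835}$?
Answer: $- \frac{2040}{3059} \approx -0.66688$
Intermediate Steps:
$\frac{21158 + \left(\left(-5984 + 10392\right) + 9114\right)}{-10168 - 41835} = \frac{21158 + \left(4408 + 9114\right)}{-52003} = \left(21158 + 13522\right) \left(- \frac{1}{52003}\right) = 34680 \left(- \frac{1}{52003}\right) = - \frac{2040}{3059}$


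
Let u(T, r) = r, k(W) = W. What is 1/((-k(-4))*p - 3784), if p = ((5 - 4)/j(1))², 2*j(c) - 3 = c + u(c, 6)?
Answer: -25/94596 ≈ -0.00026428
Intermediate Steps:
j(c) = 9/2 + c/2 (j(c) = 3/2 + (c + 6)/2 = 3/2 + (6 + c)/2 = 3/2 + (3 + c/2) = 9/2 + c/2)
p = 1/25 (p = ((5 - 4)/(9/2 + (½)*1))² = (1/(9/2 + ½))² = (1/5)² = (1*(⅕))² = (⅕)² = 1/25 ≈ 0.040000)
1/((-k(-4))*p - 3784) = 1/(-1*(-4)*(1/25) - 3784) = 1/(4*(1/25) - 3784) = 1/(4/25 - 3784) = 1/(-94596/25) = -25/94596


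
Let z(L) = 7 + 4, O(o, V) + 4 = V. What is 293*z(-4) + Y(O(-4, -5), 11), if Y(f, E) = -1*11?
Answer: 3212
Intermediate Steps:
O(o, V) = -4 + V
z(L) = 11
Y(f, E) = -11
293*z(-4) + Y(O(-4, -5), 11) = 293*11 - 11 = 3223 - 11 = 3212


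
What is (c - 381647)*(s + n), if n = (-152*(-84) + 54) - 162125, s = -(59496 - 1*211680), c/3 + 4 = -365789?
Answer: -4261073906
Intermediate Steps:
c = -1097379 (c = -12 + 3*(-365789) = -12 - 1097367 = -1097379)
s = 152184 (s = -(59496 - 211680) = -1*(-152184) = 152184)
n = -149303 (n = (12768 + 54) - 162125 = 12822 - 162125 = -149303)
(c - 381647)*(s + n) = (-1097379 - 381647)*(152184 - 149303) = -1479026*2881 = -4261073906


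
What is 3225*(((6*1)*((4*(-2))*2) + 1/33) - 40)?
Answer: -4823525/11 ≈ -4.3850e+5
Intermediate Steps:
3225*(((6*1)*((4*(-2))*2) + 1/33) - 40) = 3225*((6*(-8*2) + 1/33) - 40) = 3225*((6*(-16) + 1/33) - 40) = 3225*((-96 + 1/33) - 40) = 3225*(-3167/33 - 40) = 3225*(-4487/33) = -4823525/11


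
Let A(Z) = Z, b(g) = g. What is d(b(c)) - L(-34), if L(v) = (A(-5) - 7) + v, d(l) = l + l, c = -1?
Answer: 44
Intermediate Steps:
d(l) = 2*l
L(v) = -12 + v (L(v) = (-5 - 7) + v = -12 + v)
d(b(c)) - L(-34) = 2*(-1) - (-12 - 34) = -2 - 1*(-46) = -2 + 46 = 44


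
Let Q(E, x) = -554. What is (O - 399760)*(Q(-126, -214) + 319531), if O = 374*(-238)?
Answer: -155907026244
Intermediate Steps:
O = -89012
(O - 399760)*(Q(-126, -214) + 319531) = (-89012 - 399760)*(-554 + 319531) = -488772*318977 = -155907026244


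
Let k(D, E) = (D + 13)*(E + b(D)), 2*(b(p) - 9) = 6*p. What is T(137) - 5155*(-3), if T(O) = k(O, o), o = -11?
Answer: 76815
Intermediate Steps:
b(p) = 9 + 3*p (b(p) = 9 + (6*p)/2 = 9 + 3*p)
k(D, E) = (13 + D)*(9 + E + 3*D) (k(D, E) = (D + 13)*(E + (9 + 3*D)) = (13 + D)*(9 + E + 3*D))
T(O) = -26 + 3*O**2 + 37*O (T(O) = 117 + 3*O**2 + 13*(-11) + 48*O + O*(-11) = 117 + 3*O**2 - 143 + 48*O - 11*O = -26 + 3*O**2 + 37*O)
T(137) - 5155*(-3) = (-26 + 3*137**2 + 37*137) - 5155*(-3) = (-26 + 3*18769 + 5069) - 1*(-15465) = (-26 + 56307 + 5069) + 15465 = 61350 + 15465 = 76815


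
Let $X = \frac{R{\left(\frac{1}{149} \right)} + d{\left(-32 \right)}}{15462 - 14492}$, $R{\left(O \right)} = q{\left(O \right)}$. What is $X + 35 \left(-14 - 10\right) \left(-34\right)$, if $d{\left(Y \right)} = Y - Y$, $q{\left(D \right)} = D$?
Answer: $\frac{4127776801}{144530} \approx 28560.0$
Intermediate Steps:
$R{\left(O \right)} = O$
$d{\left(Y \right)} = 0$
$X = \frac{1}{144530}$ ($X = \frac{\frac{1}{149} + 0}{15462 - 14492} = \frac{\frac{1}{149} + 0}{970} = \frac{1}{149} \cdot \frac{1}{970} = \frac{1}{144530} \approx 6.919 \cdot 10^{-6}$)
$X + 35 \left(-14 - 10\right) \left(-34\right) = \frac{1}{144530} + 35 \left(-14 - 10\right) \left(-34\right) = \frac{1}{144530} + 35 \left(-24\right) \left(-34\right) = \frac{1}{144530} - -28560 = \frac{1}{144530} + 28560 = \frac{4127776801}{144530}$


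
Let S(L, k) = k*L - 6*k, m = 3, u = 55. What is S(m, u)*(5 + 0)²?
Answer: -4125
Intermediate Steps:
S(L, k) = -6*k + L*k (S(L, k) = L*k - 6*k = -6*k + L*k)
S(m, u)*(5 + 0)² = (55*(-6 + 3))*(5 + 0)² = (55*(-3))*5² = -165*25 = -4125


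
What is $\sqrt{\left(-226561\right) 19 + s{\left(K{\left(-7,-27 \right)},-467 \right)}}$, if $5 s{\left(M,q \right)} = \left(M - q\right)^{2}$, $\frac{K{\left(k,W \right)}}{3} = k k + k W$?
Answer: $\frac{i \sqrt{100642670}}{5} \approx 2006.4 i$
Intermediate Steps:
$K{\left(k,W \right)} = 3 k^{2} + 3 W k$ ($K{\left(k,W \right)} = 3 \left(k k + k W\right) = 3 \left(k^{2} + W k\right) = 3 k^{2} + 3 W k$)
$s{\left(M,q \right)} = \frac{\left(M - q\right)^{2}}{5}$
$\sqrt{\left(-226561\right) 19 + s{\left(K{\left(-7,-27 \right)},-467 \right)}} = \sqrt{\left(-226561\right) 19 + \frac{\left(3 \left(-7\right) \left(-27 - 7\right) - -467\right)^{2}}{5}} = \sqrt{-4304659 + \frac{\left(3 \left(-7\right) \left(-34\right) + 467\right)^{2}}{5}} = \sqrt{-4304659 + \frac{\left(714 + 467\right)^{2}}{5}} = \sqrt{-4304659 + \frac{1181^{2}}{5}} = \sqrt{-4304659 + \frac{1}{5} \cdot 1394761} = \sqrt{-4304659 + \frac{1394761}{5}} = \sqrt{- \frac{20128534}{5}} = \frac{i \sqrt{100642670}}{5}$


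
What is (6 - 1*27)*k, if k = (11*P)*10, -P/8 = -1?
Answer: -18480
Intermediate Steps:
P = 8 (P = -8*(-1) = 8)
k = 880 (k = (11*8)*10 = 88*10 = 880)
(6 - 1*27)*k = (6 - 1*27)*880 = (6 - 27)*880 = -21*880 = -18480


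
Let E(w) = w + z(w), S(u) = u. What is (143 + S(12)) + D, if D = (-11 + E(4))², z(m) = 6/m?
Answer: 741/4 ≈ 185.25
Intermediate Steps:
E(w) = w + 6/w
D = 121/4 (D = (-11 + (4 + 6/4))² = (-11 + (4 + 6*(¼)))² = (-11 + (4 + 3/2))² = (-11 + 11/2)² = (-11/2)² = 121/4 ≈ 30.250)
(143 + S(12)) + D = (143 + 12) + 121/4 = 155 + 121/4 = 741/4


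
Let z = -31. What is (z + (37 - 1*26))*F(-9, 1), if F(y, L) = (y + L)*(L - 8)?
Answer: -1120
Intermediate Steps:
F(y, L) = (-8 + L)*(L + y) (F(y, L) = (L + y)*(-8 + L) = (-8 + L)*(L + y))
(z + (37 - 1*26))*F(-9, 1) = (-31 + (37 - 1*26))*(1² - 8*1 - 8*(-9) + 1*(-9)) = (-31 + (37 - 26))*(1 - 8 + 72 - 9) = (-31 + 11)*56 = -20*56 = -1120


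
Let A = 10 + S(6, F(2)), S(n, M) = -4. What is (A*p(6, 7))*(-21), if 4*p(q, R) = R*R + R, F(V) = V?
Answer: -1764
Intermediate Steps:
p(q, R) = R/4 + R²/4 (p(q, R) = (R*R + R)/4 = (R² + R)/4 = (R + R²)/4 = R/4 + R²/4)
A = 6 (A = 10 - 4 = 6)
(A*p(6, 7))*(-21) = (6*((¼)*7*(1 + 7)))*(-21) = (6*((¼)*7*8))*(-21) = (6*14)*(-21) = 84*(-21) = -1764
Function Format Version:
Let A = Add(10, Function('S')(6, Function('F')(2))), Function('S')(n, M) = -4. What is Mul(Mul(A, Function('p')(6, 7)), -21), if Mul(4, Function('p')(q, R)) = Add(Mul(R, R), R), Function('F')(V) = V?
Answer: -1764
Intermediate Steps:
Function('p')(q, R) = Add(Mul(Rational(1, 4), R), Mul(Rational(1, 4), Pow(R, 2))) (Function('p')(q, R) = Mul(Rational(1, 4), Add(Mul(R, R), R)) = Mul(Rational(1, 4), Add(Pow(R, 2), R)) = Mul(Rational(1, 4), Add(R, Pow(R, 2))) = Add(Mul(Rational(1, 4), R), Mul(Rational(1, 4), Pow(R, 2))))
A = 6 (A = Add(10, -4) = 6)
Mul(Mul(A, Function('p')(6, 7)), -21) = Mul(Mul(6, Mul(Rational(1, 4), 7, Add(1, 7))), -21) = Mul(Mul(6, Mul(Rational(1, 4), 7, 8)), -21) = Mul(Mul(6, 14), -21) = Mul(84, -21) = -1764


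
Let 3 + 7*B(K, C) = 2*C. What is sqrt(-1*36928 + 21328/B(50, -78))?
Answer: 4*I*sqrt(59832177)/159 ≈ 194.59*I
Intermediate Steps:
B(K, C) = -3/7 + 2*C/7 (B(K, C) = -3/7 + (2*C)/7 = -3/7 + 2*C/7)
sqrt(-1*36928 + 21328/B(50, -78)) = sqrt(-1*36928 + 21328/(-3/7 + (2/7)*(-78))) = sqrt(-36928 + 21328/(-3/7 - 156/7)) = sqrt(-36928 + 21328/(-159/7)) = sqrt(-36928 + 21328*(-7/159)) = sqrt(-36928 - 149296/159) = sqrt(-6020848/159) = 4*I*sqrt(59832177)/159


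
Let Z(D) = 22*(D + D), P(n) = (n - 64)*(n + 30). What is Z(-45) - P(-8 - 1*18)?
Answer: -1620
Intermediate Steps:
P(n) = (-64 + n)*(30 + n)
Z(D) = 44*D (Z(D) = 22*(2*D) = 44*D)
Z(-45) - P(-8 - 1*18) = 44*(-45) - (-1920 + (-8 - 1*18)² - 34*(-8 - 1*18)) = -1980 - (-1920 + (-8 - 18)² - 34*(-8 - 18)) = -1980 - (-1920 + (-26)² - 34*(-26)) = -1980 - (-1920 + 676 + 884) = -1980 - 1*(-360) = -1980 + 360 = -1620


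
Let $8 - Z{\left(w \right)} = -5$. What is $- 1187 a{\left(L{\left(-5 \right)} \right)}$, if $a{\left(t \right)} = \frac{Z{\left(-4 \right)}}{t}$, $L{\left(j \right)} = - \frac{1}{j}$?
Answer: $-77155$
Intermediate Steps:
$Z{\left(w \right)} = 13$ ($Z{\left(w \right)} = 8 - -5 = 8 + 5 = 13$)
$a{\left(t \right)} = \frac{13}{t}$
$- 1187 a{\left(L{\left(-5 \right)} \right)} = - 1187 \frac{13}{\left(-1\right) \frac{1}{-5}} = - 1187 \frac{13}{\left(-1\right) \left(- \frac{1}{5}\right)} = - 1187 \cdot 13 \frac{1}{\frac{1}{5}} = - 1187 \cdot 13 \cdot 5 = \left(-1187\right) 65 = -77155$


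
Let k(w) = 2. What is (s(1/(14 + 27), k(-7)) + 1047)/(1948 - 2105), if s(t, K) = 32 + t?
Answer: -44240/6437 ≈ -6.8728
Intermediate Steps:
(s(1/(14 + 27), k(-7)) + 1047)/(1948 - 2105) = ((32 + 1/(14 + 27)) + 1047)/(1948 - 2105) = ((32 + 1/41) + 1047)/(-157) = ((32 + 1/41) + 1047)*(-1/157) = (1313/41 + 1047)*(-1/157) = (44240/41)*(-1/157) = -44240/6437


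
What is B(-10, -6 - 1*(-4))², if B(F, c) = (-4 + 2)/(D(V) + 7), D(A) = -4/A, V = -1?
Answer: 4/121 ≈ 0.033058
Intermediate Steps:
B(F, c) = -2/11 (B(F, c) = (-4 + 2)/(-4/(-1) + 7) = -2/(-4*(-1) + 7) = -2/(4 + 7) = -2/11)
B(-10, -6 - 1*(-4))² = (-2/11)² = 4/121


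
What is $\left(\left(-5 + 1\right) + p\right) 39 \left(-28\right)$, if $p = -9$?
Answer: $14196$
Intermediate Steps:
$\left(\left(-5 + 1\right) + p\right) 39 \left(-28\right) = \left(\left(-5 + 1\right) - 9\right) 39 \left(-28\right) = \left(-4 - 9\right) 39 \left(-28\right) = \left(-13\right) 39 \left(-28\right) = \left(-507\right) \left(-28\right) = 14196$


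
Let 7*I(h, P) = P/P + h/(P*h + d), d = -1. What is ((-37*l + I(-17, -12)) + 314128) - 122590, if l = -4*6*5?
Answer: 278484924/1421 ≈ 1.9598e+5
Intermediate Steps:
l = -120 (l = -24*5 = -120)
I(h, P) = 1/7 + h/(7*(-1 + P*h)) (I(h, P) = (P/P + h/(P*h - 1))/7 = (1 + h/(-1 + P*h))/7 = 1/7 + h/(7*(-1 + P*h)))
((-37*l + I(-17, -12)) + 314128) - 122590 = ((-37*(-120) + (-1 - 17 - 12*(-17))/(7*(-1 - 12*(-17)))) + 314128) - 122590 = ((4440 + (-1 - 17 + 204)/(7*(-1 + 204))) + 314128) - 122590 = ((4440 + (1/7)*186/203) + 314128) - 122590 = ((4440 + (1/7)*(1/203)*186) + 314128) - 122590 = ((4440 + 186/1421) + 314128) - 122590 = (6309426/1421 + 314128) - 122590 = 452685314/1421 - 122590 = 278484924/1421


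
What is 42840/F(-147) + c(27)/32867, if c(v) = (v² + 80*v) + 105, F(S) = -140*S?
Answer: 3499140/1610483 ≈ 2.1727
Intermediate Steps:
c(v) = 105 + v² + 80*v
42840/F(-147) + c(27)/32867 = 42840/((-140*(-147))) + (105 + 27² + 80*27)/32867 = 42840/20580 + (105 + 729 + 2160)*(1/32867) = 42840*(1/20580) + 2994*(1/32867) = 102/49 + 2994/32867 = 3499140/1610483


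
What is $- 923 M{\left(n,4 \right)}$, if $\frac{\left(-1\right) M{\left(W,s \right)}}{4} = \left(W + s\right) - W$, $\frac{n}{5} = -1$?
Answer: $14768$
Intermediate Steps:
$n = -5$ ($n = 5 \left(-1\right) = -5$)
$M{\left(W,s \right)} = - 4 s$ ($M{\left(W,s \right)} = - 4 \left(\left(W + s\right) - W\right) = - 4 s$)
$- 923 M{\left(n,4 \right)} = - 923 \left(\left(-4\right) 4\right) = \left(-923\right) \left(-16\right) = 14768$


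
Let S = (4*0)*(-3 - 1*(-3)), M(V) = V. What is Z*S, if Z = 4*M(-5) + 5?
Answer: 0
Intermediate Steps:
S = 0 (S = 0*(-3 + 3) = 0*0 = 0)
Z = -15 (Z = 4*(-5) + 5 = -20 + 5 = -15)
Z*S = -15*0 = 0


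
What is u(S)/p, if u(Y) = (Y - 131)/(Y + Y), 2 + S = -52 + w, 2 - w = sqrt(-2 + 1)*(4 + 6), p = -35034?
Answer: -601/12279417 + 655*I/98235336 ≈ -4.8944e-5 + 6.6677e-6*I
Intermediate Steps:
w = 2 - 10*I (w = 2 - sqrt(-2 + 1)*(4 + 6) = 2 - sqrt(-1)*10 = 2 - I*10 = 2 - 10*I ≈ 2.0 - 10.0*I)
S = -52 - 10*I (S = -2 + (-52 + (2 - 10*I)) = -2 + (-50 - 10*I) = -52 - 10*I ≈ -52.0 - 10.0*I)
u(Y) = (-131 + Y)/(2*Y) (u(Y) = (-131 + Y)/((2*Y)) = (-131 + Y)*(1/(2*Y)) = (-131 + Y)/(2*Y))
u(S)/p = ((-131 + (-52 - 10*I))/(2*(-52 - 10*I)))/(-35034) = (((-52 + 10*I)/2804)*(-183 - 10*I)/2)*(-1/35034) = ((-183 - 10*I)*(-52 + 10*I)/5608)*(-1/35034) = -(-183 - 10*I)*(-52 + 10*I)/196470672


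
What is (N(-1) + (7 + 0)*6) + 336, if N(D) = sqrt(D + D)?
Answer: 378 + I*sqrt(2) ≈ 378.0 + 1.4142*I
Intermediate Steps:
N(D) = sqrt(2)*sqrt(D) (N(D) = sqrt(2*D) = sqrt(2)*sqrt(D))
(N(-1) + (7 + 0)*6) + 336 = (sqrt(2)*sqrt(-1) + (7 + 0)*6) + 336 = (sqrt(2)*I + 7*6) + 336 = (I*sqrt(2) + 42) + 336 = (42 + I*sqrt(2)) + 336 = 378 + I*sqrt(2)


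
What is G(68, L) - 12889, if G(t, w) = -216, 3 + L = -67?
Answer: -13105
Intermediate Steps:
L = -70 (L = -3 - 67 = -70)
G(68, L) - 12889 = -216 - 12889 = -13105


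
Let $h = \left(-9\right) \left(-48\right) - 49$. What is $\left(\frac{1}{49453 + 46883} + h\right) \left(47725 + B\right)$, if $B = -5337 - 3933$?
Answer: $\frac{1418862175495}{96336} \approx 1.4728 \cdot 10^{7}$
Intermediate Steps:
$B = -9270$
$h = 383$ ($h = 432 - 49 = 383$)
$\left(\frac{1}{49453 + 46883} + h\right) \left(47725 + B\right) = \left(\frac{1}{49453 + 46883} + 383\right) \left(47725 - 9270\right) = \left(\frac{1}{96336} + 383\right) 38455 = \frac{36896689}{96336} \cdot 38455 = \frac{1418862175495}{96336}$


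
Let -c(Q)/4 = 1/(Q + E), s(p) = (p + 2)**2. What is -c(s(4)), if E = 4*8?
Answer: 1/17 ≈ 0.058824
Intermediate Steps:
s(p) = (2 + p)**2
E = 32
c(Q) = -4/(32 + Q) (c(Q) = -4/(Q + 32) = -4/(32 + Q))
-c(s(4)) = -(-4)/(32 + (2 + 4)**2) = -(-4)/(32 + 6**2) = -(-4)/(32 + 36) = -(-4)/68 = -1*(-1/17) = 1/17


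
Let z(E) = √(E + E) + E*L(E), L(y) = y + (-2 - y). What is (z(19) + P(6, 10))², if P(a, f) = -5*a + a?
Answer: (62 - √38)² ≈ 3117.6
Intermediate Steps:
P(a, f) = -4*a
L(y) = -2
z(E) = -2*E + √2*√E (z(E) = √(E + E) + E*(-2) = √(2*E) - 2*E = √2*√E - 2*E = -2*E + √2*√E)
(z(19) + P(6, 10))² = ((-2*19 + √2*√19) - 4*6)² = ((-38 + √38) - 24)² = (-62 + √38)²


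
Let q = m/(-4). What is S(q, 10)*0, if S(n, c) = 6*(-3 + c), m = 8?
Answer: 0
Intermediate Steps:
q = -2 (q = 8/(-4) = -1/4*8 = -2)
S(n, c) = -18 + 6*c
S(q, 10)*0 = (-18 + 6*10)*0 = (-18 + 60)*0 = 42*0 = 0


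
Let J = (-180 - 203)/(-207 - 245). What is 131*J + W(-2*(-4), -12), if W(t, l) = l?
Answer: 44749/452 ≈ 99.002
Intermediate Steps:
J = 383/452 (J = -383/(-452) = -383*(-1/452) = 383/452 ≈ 0.84735)
131*J + W(-2*(-4), -12) = 131*(383/452) - 12 = 50173/452 - 12 = 44749/452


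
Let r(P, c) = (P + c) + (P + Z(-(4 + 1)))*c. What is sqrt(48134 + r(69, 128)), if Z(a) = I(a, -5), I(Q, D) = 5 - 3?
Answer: sqrt(57419) ≈ 239.62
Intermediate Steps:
I(Q, D) = 2
Z(a) = 2
r(P, c) = P + c + c*(2 + P) (r(P, c) = (P + c) + (P + 2)*c = (P + c) + (2 + P)*c = (P + c) + c*(2 + P) = P + c + c*(2 + P))
sqrt(48134 + r(69, 128)) = sqrt(48134 + (69 + 3*128 + 69*128)) = sqrt(48134 + (69 + 384 + 8832)) = sqrt(48134 + 9285) = sqrt(57419)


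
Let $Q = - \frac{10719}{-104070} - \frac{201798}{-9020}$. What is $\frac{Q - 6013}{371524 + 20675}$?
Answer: $- \frac{46861448708}{3068013936405} \approx -0.015274$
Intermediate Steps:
$Q = \frac{175815027}{7822595}$ ($Q = \left(-10719\right) \left(- \frac{1}{104070}\right) - - \frac{100899}{4510} = \frac{3573}{34690} + \frac{100899}{4510} = \frac{175815027}{7822595} \approx 22.475$)
$\frac{Q - 6013}{371524 + 20675} = \frac{\frac{175815027}{7822595} - 6013}{371524 + 20675} = - \frac{46861448708}{7822595 \cdot 392199} = \left(- \frac{46861448708}{7822595}\right) \frac{1}{392199} = - \frac{46861448708}{3068013936405}$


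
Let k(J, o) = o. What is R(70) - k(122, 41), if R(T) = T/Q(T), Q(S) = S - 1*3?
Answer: -2677/67 ≈ -39.955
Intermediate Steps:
Q(S) = -3 + S (Q(S) = S - 3 = -3 + S)
R(T) = T/(-3 + T)
R(70) - k(122, 41) = 70/(-3 + 70) - 1*41 = 70/67 - 41 = -2677/67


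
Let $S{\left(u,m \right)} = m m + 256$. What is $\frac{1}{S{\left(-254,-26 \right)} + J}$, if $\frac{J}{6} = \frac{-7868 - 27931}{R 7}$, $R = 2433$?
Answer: $\frac{5677}{5219366} \approx 0.0010877$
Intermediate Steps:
$S{\left(u,m \right)} = 256 + m^{2}$ ($S{\left(u,m \right)} = m^{2} + 256 = 256 + m^{2}$)
$J = - \frac{71598}{5677}$ ($J = 6 \frac{-7868 - 27931}{2433 \cdot 7} = 6 \frac{-7868 - 27931}{17031} = 6 \left(\left(-35799\right) \frac{1}{17031}\right) = 6 \left(- \frac{11933}{5677}\right) = - \frac{71598}{5677} \approx -12.612$)
$\frac{1}{S{\left(-254,-26 \right)} + J} = \frac{1}{\left(256 + \left(-26\right)^{2}\right) - \frac{71598}{5677}} = \frac{1}{\left(256 + 676\right) - \frac{71598}{5677}} = \frac{1}{932 - \frac{71598}{5677}} = \frac{1}{\frac{5219366}{5677}} = \frac{5677}{5219366}$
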